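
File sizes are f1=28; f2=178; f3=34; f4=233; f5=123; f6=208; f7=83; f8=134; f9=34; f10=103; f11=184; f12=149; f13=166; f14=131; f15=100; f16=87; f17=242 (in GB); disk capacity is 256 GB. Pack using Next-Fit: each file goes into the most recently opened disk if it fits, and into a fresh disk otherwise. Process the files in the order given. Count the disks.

disk 1: place f1 (28 GB), 228 GB left
disk 1: place f2 (178 GB), 50 GB left
disk 1: place f3 (34 GB), 16 GB left
disk 2: place f4 (233 GB), 23 GB left
disk 3: place f5 (123 GB), 133 GB left
disk 4: place f6 (208 GB), 48 GB left
disk 5: place f7 (83 GB), 173 GB left
disk 5: place f8 (134 GB), 39 GB left
disk 5: place f9 (34 GB), 5 GB left
disk 6: place f10 (103 GB), 153 GB left
disk 7: place f11 (184 GB), 72 GB left
disk 8: place f12 (149 GB), 107 GB left
disk 9: place f13 (166 GB), 90 GB left
disk 10: place f14 (131 GB), 125 GB left
disk 10: place f15 (100 GB), 25 GB left
disk 11: place f16 (87 GB), 169 GB left
disk 12: place f17 (242 GB), 14 GB left
Final disks: [28,178,34] [233] [123] [208] [83,134,34] [103] [184] [149] [166] [131,100] [87] [242].

12 disks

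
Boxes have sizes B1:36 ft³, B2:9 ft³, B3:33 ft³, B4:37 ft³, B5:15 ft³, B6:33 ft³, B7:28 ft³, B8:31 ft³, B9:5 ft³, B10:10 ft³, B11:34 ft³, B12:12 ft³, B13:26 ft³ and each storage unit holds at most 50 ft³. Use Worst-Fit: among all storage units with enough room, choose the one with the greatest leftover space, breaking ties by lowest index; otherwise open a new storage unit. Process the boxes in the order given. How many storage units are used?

8 storage units

Put B1 (36 ft³) in storage unit 1; 14 ft³ remain.
Put B2 (9 ft³) in storage unit 1; 5 ft³ remain.
Put B3 (33 ft³) in storage unit 2; 17 ft³ remain.
Put B4 (37 ft³) in storage unit 3; 13 ft³ remain.
Put B5 (15 ft³) in storage unit 2; 2 ft³ remain.
Put B6 (33 ft³) in storage unit 4; 17 ft³ remain.
Put B7 (28 ft³) in storage unit 5; 22 ft³ remain.
Put B8 (31 ft³) in storage unit 6; 19 ft³ remain.
Put B9 (5 ft³) in storage unit 5; 17 ft³ remain.
Put B10 (10 ft³) in storage unit 6; 9 ft³ remain.
Put B11 (34 ft³) in storage unit 7; 16 ft³ remain.
Put B12 (12 ft³) in storage unit 4; 5 ft³ remain.
Put B13 (26 ft³) in storage unit 8; 24 ft³ remain.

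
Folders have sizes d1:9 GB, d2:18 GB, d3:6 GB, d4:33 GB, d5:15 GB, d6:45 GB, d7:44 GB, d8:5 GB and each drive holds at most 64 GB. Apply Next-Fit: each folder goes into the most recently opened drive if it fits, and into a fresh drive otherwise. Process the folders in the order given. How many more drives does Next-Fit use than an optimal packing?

1

Next-Fit: [9,18,6] [33,15] [45] [44,5] → 4 drives.
Total size 175 GB; any packing needs at least ⌈175/64⌉ = 3 drives.
An optimal packing achieves that bound: [45,18] [44,15,5] [33,9,6] → 3 drives.
Excess: 4 − 3 = 1.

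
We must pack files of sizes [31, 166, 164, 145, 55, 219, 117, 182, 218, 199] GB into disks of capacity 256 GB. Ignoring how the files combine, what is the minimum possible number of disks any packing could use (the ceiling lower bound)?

6

Total size = 31 + 166 + 164 + 145 + 55 + 219 + 117 + 182 + 218 + 199 = 1496 GB.
⌈1496 / 256⌉ = 6.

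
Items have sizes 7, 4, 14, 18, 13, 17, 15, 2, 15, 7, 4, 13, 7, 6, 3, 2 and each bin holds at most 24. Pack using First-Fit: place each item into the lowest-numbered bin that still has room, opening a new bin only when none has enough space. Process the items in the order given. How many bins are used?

Put 7 in bin 1; 17 remain.
Put 4 in bin 1; 13 remain.
Put 14 in bin 2; 10 remain.
Put 18 in bin 3; 6 remain.
Put 13 in bin 1; 0 remain.
Put 17 in bin 4; 7 remain.
Put 15 in bin 5; 9 remain.
Put 2 in bin 2; 8 remain.
Put 15 in bin 6; 9 remain.
Put 7 in bin 2; 1 remain.
Put 4 in bin 3; 2 remain.
Put 13 in bin 7; 11 remain.
Put 7 in bin 4; 0 remain.
Put 6 in bin 5; 3 remain.
Put 3 in bin 5; 0 remain.
Put 2 in bin 3; 0 remain.

7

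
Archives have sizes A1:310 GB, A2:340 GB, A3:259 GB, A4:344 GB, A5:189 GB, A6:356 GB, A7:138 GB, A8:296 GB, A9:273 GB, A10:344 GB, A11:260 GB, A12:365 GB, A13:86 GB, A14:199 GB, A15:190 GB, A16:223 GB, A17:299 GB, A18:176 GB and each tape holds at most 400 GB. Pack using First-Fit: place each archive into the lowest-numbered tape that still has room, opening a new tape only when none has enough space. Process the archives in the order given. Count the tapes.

14

Put A1 (310 GB) in tape 1; 90 GB remain.
Put A2 (340 GB) in tape 2; 60 GB remain.
Put A3 (259 GB) in tape 3; 141 GB remain.
Put A4 (344 GB) in tape 4; 56 GB remain.
Put A5 (189 GB) in tape 5; 211 GB remain.
Put A6 (356 GB) in tape 6; 44 GB remain.
Put A7 (138 GB) in tape 3; 3 GB remain.
Put A8 (296 GB) in tape 7; 104 GB remain.
Put A9 (273 GB) in tape 8; 127 GB remain.
Put A10 (344 GB) in tape 9; 56 GB remain.
Put A11 (260 GB) in tape 10; 140 GB remain.
Put A12 (365 GB) in tape 11; 35 GB remain.
Put A13 (86 GB) in tape 1; 4 GB remain.
Put A14 (199 GB) in tape 5; 12 GB remain.
Put A15 (190 GB) in tape 12; 210 GB remain.
Put A16 (223 GB) in tape 13; 177 GB remain.
Put A17 (299 GB) in tape 14; 101 GB remain.
Put A18 (176 GB) in tape 12; 34 GB remain.
Final tapes: [310,86] [340] [259,138] [344] [189,199] [356] [296] [273] [344] [260] [365] [190,176] [223] [299].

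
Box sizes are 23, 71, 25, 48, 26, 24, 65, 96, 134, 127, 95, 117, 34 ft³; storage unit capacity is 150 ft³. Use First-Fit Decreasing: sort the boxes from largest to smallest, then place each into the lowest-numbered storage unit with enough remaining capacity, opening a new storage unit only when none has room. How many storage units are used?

7 storage units

Sorted descending: 134, 127, 117, 96, 95, 71, 65, 48, 34, 26, 25, 24, 23.
134 ft³ → storage unit 1 (remaining 16 ft³)
127 ft³ → storage unit 2 (remaining 23 ft³)
117 ft³ → storage unit 3 (remaining 33 ft³)
96 ft³ → storage unit 4 (remaining 54 ft³)
95 ft³ → storage unit 5 (remaining 55 ft³)
71 ft³ → storage unit 6 (remaining 79 ft³)
65 ft³ → storage unit 6 (remaining 14 ft³)
48 ft³ → storage unit 4 (remaining 6 ft³)
34 ft³ → storage unit 5 (remaining 21 ft³)
26 ft³ → storage unit 3 (remaining 7 ft³)
25 ft³ → storage unit 7 (remaining 125 ft³)
24 ft³ → storage unit 7 (remaining 101 ft³)
23 ft³ → storage unit 2 (remaining 0 ft³)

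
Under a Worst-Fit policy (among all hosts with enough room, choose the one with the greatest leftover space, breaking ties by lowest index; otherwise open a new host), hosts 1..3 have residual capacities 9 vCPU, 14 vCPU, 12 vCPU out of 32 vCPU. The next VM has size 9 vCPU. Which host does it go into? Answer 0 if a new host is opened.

2

Hosts with room: host 1 (9 vCPU), host 2 (14 vCPU), host 3 (12 vCPU).
Most room is host 2 with 14 vCPU free.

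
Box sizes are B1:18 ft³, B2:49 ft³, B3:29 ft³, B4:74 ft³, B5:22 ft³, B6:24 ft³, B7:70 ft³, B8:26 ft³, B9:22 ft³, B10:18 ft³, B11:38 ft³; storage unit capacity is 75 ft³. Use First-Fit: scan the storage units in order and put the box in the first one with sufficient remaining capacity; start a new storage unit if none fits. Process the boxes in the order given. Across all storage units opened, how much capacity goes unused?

Put B1 (18 ft³) in storage unit 1; 57 ft³ remain.
Put B2 (49 ft³) in storage unit 1; 8 ft³ remain.
Put B3 (29 ft³) in storage unit 2; 46 ft³ remain.
Put B4 (74 ft³) in storage unit 3; 1 ft³ remain.
Put B5 (22 ft³) in storage unit 2; 24 ft³ remain.
Put B6 (24 ft³) in storage unit 2; 0 ft³ remain.
Put B7 (70 ft³) in storage unit 4; 5 ft³ remain.
Put B8 (26 ft³) in storage unit 5; 49 ft³ remain.
Put B9 (22 ft³) in storage unit 5; 27 ft³ remain.
Put B10 (18 ft³) in storage unit 5; 9 ft³ remain.
Put B11 (38 ft³) in storage unit 6; 37 ft³ remain.
6 storage units × 75 ft³ = 450 ft³; used 390 ft³; unused 60 ft³.

60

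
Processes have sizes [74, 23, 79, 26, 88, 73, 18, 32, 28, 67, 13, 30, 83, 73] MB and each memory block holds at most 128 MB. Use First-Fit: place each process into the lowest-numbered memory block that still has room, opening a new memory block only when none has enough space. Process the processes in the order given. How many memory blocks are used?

7 memory blocks

memory block 1: place 74 MB, 54 MB left
memory block 1: place 23 MB, 31 MB left
memory block 2: place 79 MB, 49 MB left
memory block 1: place 26 MB, 5 MB left
memory block 3: place 88 MB, 40 MB left
memory block 4: place 73 MB, 55 MB left
memory block 2: place 18 MB, 31 MB left
memory block 3: place 32 MB, 8 MB left
memory block 2: place 28 MB, 3 MB left
memory block 5: place 67 MB, 61 MB left
memory block 4: place 13 MB, 42 MB left
memory block 4: place 30 MB, 12 MB left
memory block 6: place 83 MB, 45 MB left
memory block 7: place 73 MB, 55 MB left
Final memory blocks: [74,23,26] [79,18,28] [88,32] [73,13,30] [67] [83] [73].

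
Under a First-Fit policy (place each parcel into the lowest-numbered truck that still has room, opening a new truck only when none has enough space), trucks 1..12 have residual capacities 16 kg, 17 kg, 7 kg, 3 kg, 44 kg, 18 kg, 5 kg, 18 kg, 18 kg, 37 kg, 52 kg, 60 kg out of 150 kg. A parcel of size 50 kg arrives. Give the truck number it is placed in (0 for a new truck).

Trucks with room: truck 11 (52 kg), truck 12 (60 kg).
The first with room is truck 11.

11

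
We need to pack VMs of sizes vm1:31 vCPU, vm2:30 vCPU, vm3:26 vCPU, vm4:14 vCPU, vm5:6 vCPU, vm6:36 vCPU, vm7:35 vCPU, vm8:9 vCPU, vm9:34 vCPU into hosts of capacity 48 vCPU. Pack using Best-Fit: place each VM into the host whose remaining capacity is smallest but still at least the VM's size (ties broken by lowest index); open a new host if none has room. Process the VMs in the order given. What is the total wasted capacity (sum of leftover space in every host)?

host 1: place vm1 (31 vCPU), 17 vCPU left
host 2: place vm2 (30 vCPU), 18 vCPU left
host 3: place vm3 (26 vCPU), 22 vCPU left
host 1: place vm4 (14 vCPU), 3 vCPU left
host 2: place vm5 (6 vCPU), 12 vCPU left
host 4: place vm6 (36 vCPU), 12 vCPU left
host 5: place vm7 (35 vCPU), 13 vCPU left
host 2: place vm8 (9 vCPU), 3 vCPU left
host 6: place vm9 (34 vCPU), 14 vCPU left
6 hosts × 48 vCPU = 288 vCPU; used 221 vCPU; unused 67 vCPU.

67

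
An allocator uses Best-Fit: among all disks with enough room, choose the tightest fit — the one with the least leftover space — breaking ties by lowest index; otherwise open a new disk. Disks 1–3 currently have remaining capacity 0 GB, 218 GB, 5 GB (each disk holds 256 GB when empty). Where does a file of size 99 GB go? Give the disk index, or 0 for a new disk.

Disks with room: disk 2 (218 GB).
Tightest fit is disk 2 with 218 GB free.

2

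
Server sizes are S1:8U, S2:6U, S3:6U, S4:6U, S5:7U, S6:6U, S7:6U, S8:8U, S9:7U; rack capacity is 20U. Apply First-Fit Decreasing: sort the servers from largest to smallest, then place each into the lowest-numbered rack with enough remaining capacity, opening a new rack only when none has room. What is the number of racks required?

4

Sorted descending: 8, 8, 7, 7, 6, 6, 6, 6, 6.
8U → rack 1 (remaining 12U)
8U → rack 1 (remaining 4U)
7U → rack 2 (remaining 13U)
7U → rack 2 (remaining 6U)
6U → rack 2 (remaining 0U)
6U → rack 3 (remaining 14U)
6U → rack 3 (remaining 8U)
6U → rack 3 (remaining 2U)
6U → rack 4 (remaining 14U)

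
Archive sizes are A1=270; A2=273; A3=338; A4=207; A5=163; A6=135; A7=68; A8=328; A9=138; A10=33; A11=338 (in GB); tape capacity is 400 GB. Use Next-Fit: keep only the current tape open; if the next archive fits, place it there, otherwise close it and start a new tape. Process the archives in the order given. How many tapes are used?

Put A1 (270 GB) in tape 1; 130 GB remain.
Put A2 (273 GB) in tape 2; 127 GB remain.
Put A3 (338 GB) in tape 3; 62 GB remain.
Put A4 (207 GB) in tape 4; 193 GB remain.
Put A5 (163 GB) in tape 4; 30 GB remain.
Put A6 (135 GB) in tape 5; 265 GB remain.
Put A7 (68 GB) in tape 5; 197 GB remain.
Put A8 (328 GB) in tape 6; 72 GB remain.
Put A9 (138 GB) in tape 7; 262 GB remain.
Put A10 (33 GB) in tape 7; 229 GB remain.
Put A11 (338 GB) in tape 8; 62 GB remain.
Final tapes: [270] [273] [338] [207,163] [135,68] [328] [138,33] [338].

8 tapes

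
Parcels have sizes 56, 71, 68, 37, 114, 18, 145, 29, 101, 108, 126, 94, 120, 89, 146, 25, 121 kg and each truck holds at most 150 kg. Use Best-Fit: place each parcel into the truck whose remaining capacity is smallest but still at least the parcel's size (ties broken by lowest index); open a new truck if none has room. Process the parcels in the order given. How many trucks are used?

truck 1: place 56 kg, 94 kg left
truck 1: place 71 kg, 23 kg left
truck 2: place 68 kg, 82 kg left
truck 2: place 37 kg, 45 kg left
truck 3: place 114 kg, 36 kg left
truck 1: place 18 kg, 5 kg left
truck 4: place 145 kg, 5 kg left
truck 3: place 29 kg, 7 kg left
truck 5: place 101 kg, 49 kg left
truck 6: place 108 kg, 42 kg left
truck 7: place 126 kg, 24 kg left
truck 8: place 94 kg, 56 kg left
truck 9: place 120 kg, 30 kg left
truck 10: place 89 kg, 61 kg left
truck 11: place 146 kg, 4 kg left
truck 9: place 25 kg, 5 kg left
truck 12: place 121 kg, 29 kg left
Final trucks: [56,71,18] [68,37] [114,29] [145] [101] [108] [126] [94] [120,25] [89] [146] [121].

12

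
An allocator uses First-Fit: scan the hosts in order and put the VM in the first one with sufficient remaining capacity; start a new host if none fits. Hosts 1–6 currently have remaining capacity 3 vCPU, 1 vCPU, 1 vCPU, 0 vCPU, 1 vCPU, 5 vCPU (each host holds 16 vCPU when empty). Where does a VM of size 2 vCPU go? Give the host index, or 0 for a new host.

Hosts with room: host 1 (3 vCPU), host 6 (5 vCPU).
The first with room is host 1.

1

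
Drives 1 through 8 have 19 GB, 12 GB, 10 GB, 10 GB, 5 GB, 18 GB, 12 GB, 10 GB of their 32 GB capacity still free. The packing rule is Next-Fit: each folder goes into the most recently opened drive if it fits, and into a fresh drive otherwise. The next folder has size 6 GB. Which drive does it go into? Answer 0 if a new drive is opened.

8

Next-Fit only looks at drive 8, which has 10 GB free.
6 GB fits there.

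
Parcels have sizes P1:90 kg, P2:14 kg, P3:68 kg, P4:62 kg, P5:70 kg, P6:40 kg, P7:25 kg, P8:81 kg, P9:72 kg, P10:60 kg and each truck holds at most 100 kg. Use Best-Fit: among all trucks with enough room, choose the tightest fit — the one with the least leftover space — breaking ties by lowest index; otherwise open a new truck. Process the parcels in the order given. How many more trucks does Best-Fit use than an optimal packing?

0

Best-Fit: [90] [14,68] [62] [70,25] [40,60] [81] [72] → 7 trucks.
7 parcels exceed 50 kg (half the capacity), and no two of those can share a truck, so at least 7 trucks are needed.
So 7 is already optimal.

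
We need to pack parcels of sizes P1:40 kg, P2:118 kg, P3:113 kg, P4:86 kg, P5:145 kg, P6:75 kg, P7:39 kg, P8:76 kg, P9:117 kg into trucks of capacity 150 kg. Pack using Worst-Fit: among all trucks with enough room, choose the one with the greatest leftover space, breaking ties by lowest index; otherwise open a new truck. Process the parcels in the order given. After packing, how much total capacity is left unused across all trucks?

241

truck 1: place P1 (40 kg), 110 kg left
truck 2: place P2 (118 kg), 32 kg left
truck 3: place P3 (113 kg), 37 kg left
truck 1: place P4 (86 kg), 24 kg left
truck 4: place P5 (145 kg), 5 kg left
truck 5: place P6 (75 kg), 75 kg left
truck 5: place P7 (39 kg), 36 kg left
truck 6: place P8 (76 kg), 74 kg left
truck 7: place P9 (117 kg), 33 kg left
7 trucks × 150 kg = 1050 kg; used 809 kg; unused 241 kg.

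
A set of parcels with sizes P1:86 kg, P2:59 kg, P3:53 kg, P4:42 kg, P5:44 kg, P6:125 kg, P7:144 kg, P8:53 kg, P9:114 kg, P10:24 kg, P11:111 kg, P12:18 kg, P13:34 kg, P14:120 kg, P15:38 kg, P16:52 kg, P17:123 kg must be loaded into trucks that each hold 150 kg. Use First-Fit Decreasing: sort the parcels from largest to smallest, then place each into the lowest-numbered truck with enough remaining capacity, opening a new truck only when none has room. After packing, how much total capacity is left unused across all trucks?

110

Sorted descending: 144, 125, 123, 120, 114, 111, 86, 59, 53, 53, 52, 44, 42, 38, 34, 24, 18.
truck 1: place 144 kg, 6 kg left
truck 2: place 125 kg, 25 kg left
truck 3: place 123 kg, 27 kg left
truck 4: place 120 kg, 30 kg left
truck 5: place 114 kg, 36 kg left
truck 6: place 111 kg, 39 kg left
truck 7: place 86 kg, 64 kg left
truck 7: place 59 kg, 5 kg left
truck 8: place 53 kg, 97 kg left
truck 8: place 53 kg, 44 kg left
truck 9: place 52 kg, 98 kg left
truck 8: place 44 kg, 0 kg left
truck 9: place 42 kg, 56 kg left
truck 6: place 38 kg, 1 kg left
truck 5: place 34 kg, 2 kg left
truck 2: place 24 kg, 1 kg left
truck 3: place 18 kg, 9 kg left
9 trucks × 150 kg = 1350 kg; used 1240 kg; unused 110 kg.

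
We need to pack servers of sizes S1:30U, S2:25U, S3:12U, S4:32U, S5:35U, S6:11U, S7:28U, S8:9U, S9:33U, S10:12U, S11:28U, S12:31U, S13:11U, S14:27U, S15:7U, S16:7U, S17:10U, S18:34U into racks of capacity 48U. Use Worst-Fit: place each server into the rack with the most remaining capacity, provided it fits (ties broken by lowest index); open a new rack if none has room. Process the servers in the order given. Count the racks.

rack 1: place S1 (30U), 18U left
rack 2: place S2 (25U), 23U left
rack 2: place S3 (12U), 11U left
rack 3: place S4 (32U), 16U left
rack 4: place S5 (35U), 13U left
rack 1: place S6 (11U), 7U left
rack 5: place S7 (28U), 20U left
rack 5: place S8 (9U), 11U left
rack 6: place S9 (33U), 15U left
rack 3: place S10 (12U), 4U left
rack 7: place S11 (28U), 20U left
rack 8: place S12 (31U), 17U left
rack 7: place S13 (11U), 9U left
rack 9: place S14 (27U), 21U left
rack 9: place S15 (7U), 14U left
rack 8: place S16 (7U), 10U left
rack 6: place S17 (10U), 5U left
rack 10: place S18 (34U), 14U left
Final racks: [30,11] [25,12] [32,12] [35] [28,9] [33,10] [28,11] [31,7] [27,7] [34].

10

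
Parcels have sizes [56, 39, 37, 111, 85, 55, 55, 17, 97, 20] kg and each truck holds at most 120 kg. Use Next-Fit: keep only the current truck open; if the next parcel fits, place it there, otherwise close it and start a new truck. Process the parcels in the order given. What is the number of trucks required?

7 trucks

56 kg → truck 1 (remaining 64 kg)
39 kg → truck 1 (remaining 25 kg)
37 kg → truck 2 (remaining 83 kg)
111 kg → truck 3 (remaining 9 kg)
85 kg → truck 4 (remaining 35 kg)
55 kg → truck 5 (remaining 65 kg)
55 kg → truck 5 (remaining 10 kg)
17 kg → truck 6 (remaining 103 kg)
97 kg → truck 6 (remaining 6 kg)
20 kg → truck 7 (remaining 100 kg)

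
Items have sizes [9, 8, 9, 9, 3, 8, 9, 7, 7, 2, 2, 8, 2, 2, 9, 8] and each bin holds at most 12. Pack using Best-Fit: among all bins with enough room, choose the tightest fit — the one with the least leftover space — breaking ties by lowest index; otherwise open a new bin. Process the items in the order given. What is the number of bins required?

9 → bin 1 (remaining 3)
8 → bin 2 (remaining 4)
9 → bin 3 (remaining 3)
9 → bin 4 (remaining 3)
3 → bin 1 (remaining 0)
8 → bin 5 (remaining 4)
9 → bin 6 (remaining 3)
7 → bin 7 (remaining 5)
7 → bin 8 (remaining 5)
2 → bin 3 (remaining 1)
2 → bin 4 (remaining 1)
8 → bin 9 (remaining 4)
2 → bin 6 (remaining 1)
2 → bin 2 (remaining 2)
9 → bin 10 (remaining 3)
8 → bin 11 (remaining 4)
Final bins: [9,3] [8,2] [9,2] [9,2] [8] [9,2] [7] [7] [8] [9] [8].

11 bins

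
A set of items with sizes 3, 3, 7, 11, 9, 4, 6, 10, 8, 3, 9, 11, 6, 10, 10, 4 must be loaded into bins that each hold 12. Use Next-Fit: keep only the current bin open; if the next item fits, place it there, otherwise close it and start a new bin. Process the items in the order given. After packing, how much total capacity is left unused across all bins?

42

3 → bin 1 (remaining 9)
3 → bin 1 (remaining 6)
7 → bin 2 (remaining 5)
11 → bin 3 (remaining 1)
9 → bin 4 (remaining 3)
4 → bin 5 (remaining 8)
6 → bin 5 (remaining 2)
10 → bin 6 (remaining 2)
8 → bin 7 (remaining 4)
3 → bin 7 (remaining 1)
9 → bin 8 (remaining 3)
11 → bin 9 (remaining 1)
6 → bin 10 (remaining 6)
10 → bin 11 (remaining 2)
10 → bin 12 (remaining 2)
4 → bin 13 (remaining 8)
13 bins × 12 = 156; used 114; unused 42.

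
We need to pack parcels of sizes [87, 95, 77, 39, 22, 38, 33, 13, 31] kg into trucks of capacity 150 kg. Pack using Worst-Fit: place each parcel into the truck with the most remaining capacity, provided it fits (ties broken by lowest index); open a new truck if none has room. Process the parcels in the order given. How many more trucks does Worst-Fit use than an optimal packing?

Worst-Fit: [87,22,33] [95,38] [77,39,13] [31] → 4 trucks.
Total size 435 kg; any packing needs at least ⌈435/150⌉ = 3 trucks.
An optimal packing achieves that bound: [95,39,13] [87,38,22] [77,33,31] → 3 trucks.
Excess: 4 − 3 = 1.

1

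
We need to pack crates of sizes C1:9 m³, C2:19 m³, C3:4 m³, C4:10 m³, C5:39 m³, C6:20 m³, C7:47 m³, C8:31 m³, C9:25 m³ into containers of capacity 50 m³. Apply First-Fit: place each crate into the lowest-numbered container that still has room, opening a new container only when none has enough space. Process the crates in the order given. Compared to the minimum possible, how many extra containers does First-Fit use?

First-Fit: [9,19,4,10] [39] [20,25] [47] [31] → 5 containers.
Total size 204 m³; any packing needs at least ⌈204/50⌉ = 5 containers.
So 5 is already optimal.

0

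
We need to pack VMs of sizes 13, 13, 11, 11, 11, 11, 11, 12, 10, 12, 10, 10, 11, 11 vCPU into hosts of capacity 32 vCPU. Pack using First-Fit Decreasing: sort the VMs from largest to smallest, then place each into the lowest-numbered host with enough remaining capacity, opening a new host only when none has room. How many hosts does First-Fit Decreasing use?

6

Sorted descending: 13, 13, 12, 12, 11, 11, 11, 11, 11, 11, 11, 10, 10, 10.
host 1: place 13 vCPU, 19 vCPU left
host 1: place 13 vCPU, 6 vCPU left
host 2: place 12 vCPU, 20 vCPU left
host 2: place 12 vCPU, 8 vCPU left
host 3: place 11 vCPU, 21 vCPU left
host 3: place 11 vCPU, 10 vCPU left
host 4: place 11 vCPU, 21 vCPU left
host 4: place 11 vCPU, 10 vCPU left
host 5: place 11 vCPU, 21 vCPU left
host 5: place 11 vCPU, 10 vCPU left
host 6: place 11 vCPU, 21 vCPU left
host 3: place 10 vCPU, 0 vCPU left
host 4: place 10 vCPU, 0 vCPU left
host 5: place 10 vCPU, 0 vCPU left
Final hosts: [13,13] [12,12] [11,11,10] [11,11,10] [11,11,10] [11].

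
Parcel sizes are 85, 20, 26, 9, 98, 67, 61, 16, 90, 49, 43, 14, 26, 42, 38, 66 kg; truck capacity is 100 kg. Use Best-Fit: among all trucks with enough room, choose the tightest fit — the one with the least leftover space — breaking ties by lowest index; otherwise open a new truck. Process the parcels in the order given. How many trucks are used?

truck 1: place 85 kg, 15 kg left
truck 2: place 20 kg, 80 kg left
truck 2: place 26 kg, 54 kg left
truck 1: place 9 kg, 6 kg left
truck 3: place 98 kg, 2 kg left
truck 4: place 67 kg, 33 kg left
truck 5: place 61 kg, 39 kg left
truck 4: place 16 kg, 17 kg left
truck 6: place 90 kg, 10 kg left
truck 2: place 49 kg, 5 kg left
truck 7: place 43 kg, 57 kg left
truck 4: place 14 kg, 3 kg left
truck 5: place 26 kg, 13 kg left
truck 7: place 42 kg, 15 kg left
truck 8: place 38 kg, 62 kg left
truck 9: place 66 kg, 34 kg left

9 trucks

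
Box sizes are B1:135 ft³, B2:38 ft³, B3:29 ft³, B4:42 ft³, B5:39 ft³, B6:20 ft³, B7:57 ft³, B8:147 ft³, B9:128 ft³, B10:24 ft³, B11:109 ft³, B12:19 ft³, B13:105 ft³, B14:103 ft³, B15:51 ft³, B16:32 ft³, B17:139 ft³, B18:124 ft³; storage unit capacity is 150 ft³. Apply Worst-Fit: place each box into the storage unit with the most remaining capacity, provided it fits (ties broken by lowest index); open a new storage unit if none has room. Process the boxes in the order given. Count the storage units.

11 storage units

Put B1 (135 ft³) in storage unit 1; 15 ft³ remain.
Put B2 (38 ft³) in storage unit 2; 112 ft³ remain.
Put B3 (29 ft³) in storage unit 2; 83 ft³ remain.
Put B4 (42 ft³) in storage unit 2; 41 ft³ remain.
Put B5 (39 ft³) in storage unit 2; 2 ft³ remain.
Put B6 (20 ft³) in storage unit 3; 130 ft³ remain.
Put B7 (57 ft³) in storage unit 3; 73 ft³ remain.
Put B8 (147 ft³) in storage unit 4; 3 ft³ remain.
Put B9 (128 ft³) in storage unit 5; 22 ft³ remain.
Put B10 (24 ft³) in storage unit 3; 49 ft³ remain.
Put B11 (109 ft³) in storage unit 6; 41 ft³ remain.
Put B12 (19 ft³) in storage unit 3; 30 ft³ remain.
Put B13 (105 ft³) in storage unit 7; 45 ft³ remain.
Put B14 (103 ft³) in storage unit 8; 47 ft³ remain.
Put B15 (51 ft³) in storage unit 9; 99 ft³ remain.
Put B16 (32 ft³) in storage unit 9; 67 ft³ remain.
Put B17 (139 ft³) in storage unit 10; 11 ft³ remain.
Put B18 (124 ft³) in storage unit 11; 26 ft³ remain.
Final storage units: [135] [38,29,42,39] [20,57,24,19] [147] [128] [109] [105] [103] [51,32] [139] [124].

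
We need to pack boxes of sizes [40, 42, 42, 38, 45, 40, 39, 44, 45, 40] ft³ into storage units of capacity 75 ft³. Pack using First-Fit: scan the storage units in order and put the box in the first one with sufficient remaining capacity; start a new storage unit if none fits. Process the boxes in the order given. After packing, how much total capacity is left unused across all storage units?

335

Put 40 ft³ in storage unit 1; 35 ft³ remain.
Put 42 ft³ in storage unit 2; 33 ft³ remain.
Put 42 ft³ in storage unit 3; 33 ft³ remain.
Put 38 ft³ in storage unit 4; 37 ft³ remain.
Put 45 ft³ in storage unit 5; 30 ft³ remain.
Put 40 ft³ in storage unit 6; 35 ft³ remain.
Put 39 ft³ in storage unit 7; 36 ft³ remain.
Put 44 ft³ in storage unit 8; 31 ft³ remain.
Put 45 ft³ in storage unit 9; 30 ft³ remain.
Put 40 ft³ in storage unit 10; 35 ft³ remain.
10 storage units × 75 ft³ = 750 ft³; used 415 ft³; unused 335 ft³.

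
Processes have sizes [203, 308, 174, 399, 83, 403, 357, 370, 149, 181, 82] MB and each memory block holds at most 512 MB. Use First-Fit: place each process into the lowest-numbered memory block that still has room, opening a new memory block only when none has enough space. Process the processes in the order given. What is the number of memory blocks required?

Put 203 MB in memory block 1; 309 MB remain.
Put 308 MB in memory block 1; 1 MB remain.
Put 174 MB in memory block 2; 338 MB remain.
Put 399 MB in memory block 3; 113 MB remain.
Put 83 MB in memory block 2; 255 MB remain.
Put 403 MB in memory block 4; 109 MB remain.
Put 357 MB in memory block 5; 155 MB remain.
Put 370 MB in memory block 6; 142 MB remain.
Put 149 MB in memory block 2; 106 MB remain.
Put 181 MB in memory block 7; 331 MB remain.
Put 82 MB in memory block 2; 24 MB remain.

7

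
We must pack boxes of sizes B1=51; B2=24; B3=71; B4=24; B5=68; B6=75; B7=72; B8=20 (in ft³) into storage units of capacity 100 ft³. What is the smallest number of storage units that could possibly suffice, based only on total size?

Total size = 51 + 24 + 71 + 24 + 68 + 75 + 72 + 20 = 405 ft³.
⌈405 / 100⌉ = 5.

5 storage units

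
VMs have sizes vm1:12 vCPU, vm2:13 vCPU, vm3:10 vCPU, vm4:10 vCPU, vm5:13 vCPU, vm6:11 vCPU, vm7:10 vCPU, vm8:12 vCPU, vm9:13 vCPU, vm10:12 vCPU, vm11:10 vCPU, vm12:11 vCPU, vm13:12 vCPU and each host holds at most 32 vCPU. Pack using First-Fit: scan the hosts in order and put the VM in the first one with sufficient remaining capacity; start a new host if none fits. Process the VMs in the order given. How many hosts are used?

vm1 (12 vCPU) → host 1 (remaining 20 vCPU)
vm2 (13 vCPU) → host 1 (remaining 7 vCPU)
vm3 (10 vCPU) → host 2 (remaining 22 vCPU)
vm4 (10 vCPU) → host 2 (remaining 12 vCPU)
vm5 (13 vCPU) → host 3 (remaining 19 vCPU)
vm6 (11 vCPU) → host 2 (remaining 1 vCPU)
vm7 (10 vCPU) → host 3 (remaining 9 vCPU)
vm8 (12 vCPU) → host 4 (remaining 20 vCPU)
vm9 (13 vCPU) → host 4 (remaining 7 vCPU)
vm10 (12 vCPU) → host 5 (remaining 20 vCPU)
vm11 (10 vCPU) → host 5 (remaining 10 vCPU)
vm12 (11 vCPU) → host 6 (remaining 21 vCPU)
vm13 (12 vCPU) → host 6 (remaining 9 vCPU)
Final hosts: [12,13] [10,10,11] [13,10] [12,13] [12,10] [11,12].

6 hosts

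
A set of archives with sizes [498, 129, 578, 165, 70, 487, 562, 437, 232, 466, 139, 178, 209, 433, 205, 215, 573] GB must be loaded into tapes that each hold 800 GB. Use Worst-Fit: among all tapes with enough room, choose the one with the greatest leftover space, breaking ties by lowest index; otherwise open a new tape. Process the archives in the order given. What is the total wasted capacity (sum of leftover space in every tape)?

824

tape 1: place 498 GB, 302 GB left
tape 1: place 129 GB, 173 GB left
tape 2: place 578 GB, 222 GB left
tape 2: place 165 GB, 57 GB left
tape 1: place 70 GB, 103 GB left
tape 3: place 487 GB, 313 GB left
tape 4: place 562 GB, 238 GB left
tape 5: place 437 GB, 363 GB left
tape 5: place 232 GB, 131 GB left
tape 6: place 466 GB, 334 GB left
tape 6: place 139 GB, 195 GB left
tape 3: place 178 GB, 135 GB left
tape 4: place 209 GB, 29 GB left
tape 7: place 433 GB, 367 GB left
tape 7: place 205 GB, 162 GB left
tape 8: place 215 GB, 585 GB left
tape 8: place 573 GB, 12 GB left
8 tapes × 800 GB = 6400 GB; used 5576 GB; unused 824 GB.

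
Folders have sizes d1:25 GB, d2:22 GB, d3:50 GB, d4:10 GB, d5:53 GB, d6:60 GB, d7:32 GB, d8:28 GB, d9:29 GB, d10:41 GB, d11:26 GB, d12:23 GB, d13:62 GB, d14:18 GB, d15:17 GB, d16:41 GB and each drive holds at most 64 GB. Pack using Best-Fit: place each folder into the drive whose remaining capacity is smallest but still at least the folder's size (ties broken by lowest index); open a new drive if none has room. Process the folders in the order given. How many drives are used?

9 drives

drive 1: place d1 (25 GB), 39 GB left
drive 1: place d2 (22 GB), 17 GB left
drive 2: place d3 (50 GB), 14 GB left
drive 2: place d4 (10 GB), 4 GB left
drive 3: place d5 (53 GB), 11 GB left
drive 4: place d6 (60 GB), 4 GB left
drive 5: place d7 (32 GB), 32 GB left
drive 5: place d8 (28 GB), 4 GB left
drive 6: place d9 (29 GB), 35 GB left
drive 7: place d10 (41 GB), 23 GB left
drive 6: place d11 (26 GB), 9 GB left
drive 7: place d12 (23 GB), 0 GB left
drive 8: place d13 (62 GB), 2 GB left
drive 9: place d14 (18 GB), 46 GB left
drive 1: place d15 (17 GB), 0 GB left
drive 9: place d16 (41 GB), 5 GB left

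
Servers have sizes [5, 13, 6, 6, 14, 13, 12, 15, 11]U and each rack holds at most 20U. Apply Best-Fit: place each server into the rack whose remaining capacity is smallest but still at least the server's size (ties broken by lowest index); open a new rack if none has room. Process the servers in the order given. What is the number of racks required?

7

5U → rack 1 (remaining 15U)
13U → rack 1 (remaining 2U)
6U → rack 2 (remaining 14U)
6U → rack 2 (remaining 8U)
14U → rack 3 (remaining 6U)
13U → rack 4 (remaining 7U)
12U → rack 5 (remaining 8U)
15U → rack 6 (remaining 5U)
11U → rack 7 (remaining 9U)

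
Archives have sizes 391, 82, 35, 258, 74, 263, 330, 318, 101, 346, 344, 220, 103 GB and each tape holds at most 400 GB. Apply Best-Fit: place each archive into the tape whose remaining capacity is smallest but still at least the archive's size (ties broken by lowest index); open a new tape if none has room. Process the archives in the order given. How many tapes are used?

tape 1: place 391 GB, 9 GB left
tape 2: place 82 GB, 318 GB left
tape 2: place 35 GB, 283 GB left
tape 2: place 258 GB, 25 GB left
tape 3: place 74 GB, 326 GB left
tape 3: place 263 GB, 63 GB left
tape 4: place 330 GB, 70 GB left
tape 5: place 318 GB, 82 GB left
tape 6: place 101 GB, 299 GB left
tape 7: place 346 GB, 54 GB left
tape 8: place 344 GB, 56 GB left
tape 6: place 220 GB, 79 GB left
tape 9: place 103 GB, 297 GB left
Final tapes: [391] [82,35,258] [74,263] [330] [318] [101,220] [346] [344] [103].

9 tapes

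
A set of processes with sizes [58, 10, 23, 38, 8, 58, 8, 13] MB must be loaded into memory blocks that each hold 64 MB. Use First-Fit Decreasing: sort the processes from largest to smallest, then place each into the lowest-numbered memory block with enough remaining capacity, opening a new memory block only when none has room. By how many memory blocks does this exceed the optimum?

First-Fit Decreasing: [58] [58] [38,23] [13,10,8,8] → 4 memory blocks.
Total size 216 MB; any packing needs at least ⌈216/64⌉ = 4 memory blocks.
So 4 is already optimal.

0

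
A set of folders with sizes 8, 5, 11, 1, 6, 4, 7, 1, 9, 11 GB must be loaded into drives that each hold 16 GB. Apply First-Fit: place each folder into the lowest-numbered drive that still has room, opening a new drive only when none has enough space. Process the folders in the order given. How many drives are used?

8 GB → drive 1 (remaining 8 GB)
5 GB → drive 1 (remaining 3 GB)
11 GB → drive 2 (remaining 5 GB)
1 GB → drive 1 (remaining 2 GB)
6 GB → drive 3 (remaining 10 GB)
4 GB → drive 2 (remaining 1 GB)
7 GB → drive 3 (remaining 3 GB)
1 GB → drive 1 (remaining 1 GB)
9 GB → drive 4 (remaining 7 GB)
11 GB → drive 5 (remaining 5 GB)
Final drives: [8,5,1,1] [11,4] [6,7] [9] [11].

5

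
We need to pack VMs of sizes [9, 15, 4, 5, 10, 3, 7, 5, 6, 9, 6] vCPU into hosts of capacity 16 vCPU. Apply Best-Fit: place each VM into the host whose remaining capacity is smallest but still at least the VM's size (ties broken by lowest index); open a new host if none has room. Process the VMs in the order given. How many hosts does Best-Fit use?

host 1: place 9 vCPU, 7 vCPU left
host 2: place 15 vCPU, 1 vCPU left
host 1: place 4 vCPU, 3 vCPU left
host 3: place 5 vCPU, 11 vCPU left
host 3: place 10 vCPU, 1 vCPU left
host 1: place 3 vCPU, 0 vCPU left
host 4: place 7 vCPU, 9 vCPU left
host 4: place 5 vCPU, 4 vCPU left
host 5: place 6 vCPU, 10 vCPU left
host 5: place 9 vCPU, 1 vCPU left
host 6: place 6 vCPU, 10 vCPU left
Final hosts: [9,4,3] [15] [5,10] [7,5] [6,9] [6].

6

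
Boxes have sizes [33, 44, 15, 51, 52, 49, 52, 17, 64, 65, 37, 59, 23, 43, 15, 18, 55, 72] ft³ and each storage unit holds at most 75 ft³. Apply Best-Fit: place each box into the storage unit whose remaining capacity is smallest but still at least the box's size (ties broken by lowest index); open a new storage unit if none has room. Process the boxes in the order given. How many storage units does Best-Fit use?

storage unit 1: place 33 ft³, 42 ft³ left
storage unit 2: place 44 ft³, 31 ft³ left
storage unit 2: place 15 ft³, 16 ft³ left
storage unit 3: place 51 ft³, 24 ft³ left
storage unit 4: place 52 ft³, 23 ft³ left
storage unit 5: place 49 ft³, 26 ft³ left
storage unit 6: place 52 ft³, 23 ft³ left
storage unit 4: place 17 ft³, 6 ft³ left
storage unit 7: place 64 ft³, 11 ft³ left
storage unit 8: place 65 ft³, 10 ft³ left
storage unit 1: place 37 ft³, 5 ft³ left
storage unit 9: place 59 ft³, 16 ft³ left
storage unit 6: place 23 ft³, 0 ft³ left
storage unit 10: place 43 ft³, 32 ft³ left
storage unit 2: place 15 ft³, 1 ft³ left
storage unit 3: place 18 ft³, 6 ft³ left
storage unit 11: place 55 ft³, 20 ft³ left
storage unit 12: place 72 ft³, 3 ft³ left
Final storage units: [33,37] [44,15,15] [51,18] [52,17] [49] [52,23] [64] [65] [59] [43] [55] [72].

12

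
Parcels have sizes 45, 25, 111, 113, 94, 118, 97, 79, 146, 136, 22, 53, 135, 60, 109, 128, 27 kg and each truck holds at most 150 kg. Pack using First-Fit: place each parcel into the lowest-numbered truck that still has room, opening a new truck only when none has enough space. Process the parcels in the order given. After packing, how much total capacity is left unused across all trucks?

302

45 kg → truck 1 (remaining 105 kg)
25 kg → truck 1 (remaining 80 kg)
111 kg → truck 2 (remaining 39 kg)
113 kg → truck 3 (remaining 37 kg)
94 kg → truck 4 (remaining 56 kg)
118 kg → truck 5 (remaining 32 kg)
97 kg → truck 6 (remaining 53 kg)
79 kg → truck 1 (remaining 1 kg)
146 kg → truck 7 (remaining 4 kg)
136 kg → truck 8 (remaining 14 kg)
22 kg → truck 2 (remaining 17 kg)
53 kg → truck 4 (remaining 3 kg)
135 kg → truck 9 (remaining 15 kg)
60 kg → truck 10 (remaining 90 kg)
109 kg → truck 11 (remaining 41 kg)
128 kg → truck 12 (remaining 22 kg)
27 kg → truck 3 (remaining 10 kg)
12 trucks × 150 kg = 1800 kg; used 1498 kg; unused 302 kg.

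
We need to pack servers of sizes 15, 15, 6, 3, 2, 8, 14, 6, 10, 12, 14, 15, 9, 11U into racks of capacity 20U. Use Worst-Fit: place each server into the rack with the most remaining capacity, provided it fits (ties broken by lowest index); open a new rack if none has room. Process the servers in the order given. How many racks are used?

rack 1: place 15U, 5U left
rack 2: place 15U, 5U left
rack 3: place 6U, 14U left
rack 3: place 3U, 11U left
rack 3: place 2U, 9U left
rack 3: place 8U, 1U left
rack 4: place 14U, 6U left
rack 4: place 6U, 0U left
rack 5: place 10U, 10U left
rack 6: place 12U, 8U left
rack 7: place 14U, 6U left
rack 8: place 15U, 5U left
rack 5: place 9U, 1U left
rack 9: place 11U, 9U left

9 racks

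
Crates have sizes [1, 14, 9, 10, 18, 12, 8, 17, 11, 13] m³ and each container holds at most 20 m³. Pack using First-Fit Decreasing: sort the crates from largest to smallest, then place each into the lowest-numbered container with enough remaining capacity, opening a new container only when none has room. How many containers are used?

Sorted descending: 18, 17, 14, 13, 12, 11, 10, 9, 8, 1.
Put 18 m³ in container 1; 2 m³ remain.
Put 17 m³ in container 2; 3 m³ remain.
Put 14 m³ in container 3; 6 m³ remain.
Put 13 m³ in container 4; 7 m³ remain.
Put 12 m³ in container 5; 8 m³ remain.
Put 11 m³ in container 6; 9 m³ remain.
Put 10 m³ in container 7; 10 m³ remain.
Put 9 m³ in container 6; 0 m³ remain.
Put 8 m³ in container 5; 0 m³ remain.
Put 1 m³ in container 1; 1 m³ remain.
Final containers: [18,1] [17] [14] [13] [12,8] [11,9] [10].

7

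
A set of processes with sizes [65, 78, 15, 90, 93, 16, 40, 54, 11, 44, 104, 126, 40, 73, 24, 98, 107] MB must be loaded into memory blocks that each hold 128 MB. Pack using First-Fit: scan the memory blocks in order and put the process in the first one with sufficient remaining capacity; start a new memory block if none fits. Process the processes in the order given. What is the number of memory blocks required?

10

Put 65 MB in memory block 1; 63 MB remain.
Put 78 MB in memory block 2; 50 MB remain.
Put 15 MB in memory block 1; 48 MB remain.
Put 90 MB in memory block 3; 38 MB remain.
Put 93 MB in memory block 4; 35 MB remain.
Put 16 MB in memory block 1; 32 MB remain.
Put 40 MB in memory block 2; 10 MB remain.
Put 54 MB in memory block 5; 74 MB remain.
Put 11 MB in memory block 1; 21 MB remain.
Put 44 MB in memory block 5; 30 MB remain.
Put 104 MB in memory block 6; 24 MB remain.
Put 126 MB in memory block 7; 2 MB remain.
Put 40 MB in memory block 8; 88 MB remain.
Put 73 MB in memory block 8; 15 MB remain.
Put 24 MB in memory block 3; 14 MB remain.
Put 98 MB in memory block 9; 30 MB remain.
Put 107 MB in memory block 10; 21 MB remain.
Final memory blocks: [65,15,16,11] [78,40] [90,24] [93] [54,44] [104] [126] [40,73] [98] [107].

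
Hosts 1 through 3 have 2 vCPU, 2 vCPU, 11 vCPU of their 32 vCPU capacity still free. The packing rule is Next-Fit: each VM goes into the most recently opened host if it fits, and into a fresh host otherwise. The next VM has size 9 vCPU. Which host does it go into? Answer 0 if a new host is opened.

3

Next-Fit only looks at host 3, which has 11 vCPU free.
9 vCPU fits there.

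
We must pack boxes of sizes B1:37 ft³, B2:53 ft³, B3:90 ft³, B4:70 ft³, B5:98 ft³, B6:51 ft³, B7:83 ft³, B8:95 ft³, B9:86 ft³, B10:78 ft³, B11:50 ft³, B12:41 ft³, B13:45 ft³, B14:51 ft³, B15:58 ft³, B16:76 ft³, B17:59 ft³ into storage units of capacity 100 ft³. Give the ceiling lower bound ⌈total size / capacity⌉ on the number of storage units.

Total size = 37 + 53 + 90 + 70 + 98 + 51 + 83 + 95 + 86 + 78 + 50 + 41 + 45 + 51 + 58 + 76 + 59 = 1121 ft³.
⌈1121 / 100⌉ = 12.

12 storage units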